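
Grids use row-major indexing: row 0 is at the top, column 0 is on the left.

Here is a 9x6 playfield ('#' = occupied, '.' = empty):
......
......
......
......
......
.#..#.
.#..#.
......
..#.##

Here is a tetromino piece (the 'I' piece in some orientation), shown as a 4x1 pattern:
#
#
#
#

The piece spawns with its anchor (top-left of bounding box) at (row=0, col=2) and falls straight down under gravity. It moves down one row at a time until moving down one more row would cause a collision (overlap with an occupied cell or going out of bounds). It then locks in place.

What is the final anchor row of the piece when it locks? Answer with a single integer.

Answer: 4

Derivation:
Spawn at (row=0, col=2). Try each row:
  row 0: fits
  row 1: fits
  row 2: fits
  row 3: fits
  row 4: fits
  row 5: blocked -> lock at row 4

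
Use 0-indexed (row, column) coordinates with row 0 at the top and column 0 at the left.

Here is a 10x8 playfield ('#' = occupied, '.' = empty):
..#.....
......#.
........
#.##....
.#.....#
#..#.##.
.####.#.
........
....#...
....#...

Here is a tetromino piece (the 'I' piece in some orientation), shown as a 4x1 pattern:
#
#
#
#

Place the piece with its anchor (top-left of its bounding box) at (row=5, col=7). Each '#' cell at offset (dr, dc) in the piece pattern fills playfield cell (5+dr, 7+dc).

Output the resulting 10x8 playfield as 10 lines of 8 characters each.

Answer: ..#.....
......#.
........
#.##....
.#.....#
#..#.###
.####.##
.......#
....#..#
....#...

Derivation:
Fill (5+0,7+0) = (5,7)
Fill (5+1,7+0) = (6,7)
Fill (5+2,7+0) = (7,7)
Fill (5+3,7+0) = (8,7)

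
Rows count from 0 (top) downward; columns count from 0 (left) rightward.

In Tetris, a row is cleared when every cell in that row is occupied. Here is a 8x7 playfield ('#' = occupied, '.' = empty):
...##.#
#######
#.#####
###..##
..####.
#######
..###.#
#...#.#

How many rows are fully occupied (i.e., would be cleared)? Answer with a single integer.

Check each row:
  row 0: 4 empty cells -> not full
  row 1: 0 empty cells -> FULL (clear)
  row 2: 1 empty cell -> not full
  row 3: 2 empty cells -> not full
  row 4: 3 empty cells -> not full
  row 5: 0 empty cells -> FULL (clear)
  row 6: 3 empty cells -> not full
  row 7: 4 empty cells -> not full
Total rows cleared: 2

Answer: 2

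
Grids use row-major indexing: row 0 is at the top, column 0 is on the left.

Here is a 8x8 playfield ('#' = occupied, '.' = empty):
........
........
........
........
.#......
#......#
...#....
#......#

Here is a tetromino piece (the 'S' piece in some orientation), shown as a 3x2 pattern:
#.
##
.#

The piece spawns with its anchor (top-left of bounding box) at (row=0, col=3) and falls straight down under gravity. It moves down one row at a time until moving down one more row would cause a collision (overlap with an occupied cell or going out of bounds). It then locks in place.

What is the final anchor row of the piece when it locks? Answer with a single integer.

Spawn at (row=0, col=3). Try each row:
  row 0: fits
  row 1: fits
  row 2: fits
  row 3: fits
  row 4: fits
  row 5: blocked -> lock at row 4

Answer: 4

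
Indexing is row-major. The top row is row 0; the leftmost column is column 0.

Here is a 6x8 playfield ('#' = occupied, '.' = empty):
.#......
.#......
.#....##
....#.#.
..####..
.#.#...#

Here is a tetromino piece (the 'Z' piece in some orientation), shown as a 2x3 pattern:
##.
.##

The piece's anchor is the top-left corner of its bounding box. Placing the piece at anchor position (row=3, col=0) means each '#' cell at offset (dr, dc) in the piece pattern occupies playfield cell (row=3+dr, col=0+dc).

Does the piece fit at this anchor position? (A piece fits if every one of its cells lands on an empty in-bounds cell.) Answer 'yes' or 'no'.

Answer: no

Derivation:
Check each piece cell at anchor (3, 0):
  offset (0,0) -> (3,0): empty -> OK
  offset (0,1) -> (3,1): empty -> OK
  offset (1,1) -> (4,1): empty -> OK
  offset (1,2) -> (4,2): occupied ('#') -> FAIL
All cells valid: no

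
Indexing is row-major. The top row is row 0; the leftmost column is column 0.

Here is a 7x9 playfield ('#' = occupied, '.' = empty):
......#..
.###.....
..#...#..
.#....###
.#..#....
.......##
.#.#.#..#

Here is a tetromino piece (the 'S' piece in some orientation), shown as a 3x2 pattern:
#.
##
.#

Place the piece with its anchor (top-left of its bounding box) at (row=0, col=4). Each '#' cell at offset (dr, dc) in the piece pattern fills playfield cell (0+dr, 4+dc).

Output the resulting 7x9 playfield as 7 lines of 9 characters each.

Answer: ....#.#..
.#####...
..#..##..
.#....###
.#..#....
.......##
.#.#.#..#

Derivation:
Fill (0+0,4+0) = (0,4)
Fill (0+1,4+0) = (1,4)
Fill (0+1,4+1) = (1,5)
Fill (0+2,4+1) = (2,5)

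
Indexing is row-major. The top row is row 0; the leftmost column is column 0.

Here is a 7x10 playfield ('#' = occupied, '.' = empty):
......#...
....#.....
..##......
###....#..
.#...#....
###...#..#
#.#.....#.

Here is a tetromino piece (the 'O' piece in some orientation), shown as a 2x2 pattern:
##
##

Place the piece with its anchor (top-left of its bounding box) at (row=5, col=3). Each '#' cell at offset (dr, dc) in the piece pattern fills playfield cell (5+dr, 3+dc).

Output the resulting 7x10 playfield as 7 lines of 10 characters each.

Answer: ......#...
....#.....
..##......
###....#..
.#...#....
#####.#..#
#.###...#.

Derivation:
Fill (5+0,3+0) = (5,3)
Fill (5+0,3+1) = (5,4)
Fill (5+1,3+0) = (6,3)
Fill (5+1,3+1) = (6,4)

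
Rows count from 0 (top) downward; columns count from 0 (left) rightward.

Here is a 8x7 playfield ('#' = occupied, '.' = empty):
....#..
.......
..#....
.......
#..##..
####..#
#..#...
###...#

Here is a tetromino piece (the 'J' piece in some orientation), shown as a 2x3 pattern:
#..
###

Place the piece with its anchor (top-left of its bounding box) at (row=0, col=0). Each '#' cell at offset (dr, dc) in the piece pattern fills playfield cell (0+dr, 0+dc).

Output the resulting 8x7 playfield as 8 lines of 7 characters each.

Answer: #...#..
###....
..#....
.......
#..##..
####..#
#..#...
###...#

Derivation:
Fill (0+0,0+0) = (0,0)
Fill (0+1,0+0) = (1,0)
Fill (0+1,0+1) = (1,1)
Fill (0+1,0+2) = (1,2)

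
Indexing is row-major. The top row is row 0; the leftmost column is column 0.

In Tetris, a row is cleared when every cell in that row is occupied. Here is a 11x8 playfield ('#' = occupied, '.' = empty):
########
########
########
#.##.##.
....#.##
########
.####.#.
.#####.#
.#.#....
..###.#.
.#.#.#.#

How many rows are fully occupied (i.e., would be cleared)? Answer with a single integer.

Check each row:
  row 0: 0 empty cells -> FULL (clear)
  row 1: 0 empty cells -> FULL (clear)
  row 2: 0 empty cells -> FULL (clear)
  row 3: 3 empty cells -> not full
  row 4: 5 empty cells -> not full
  row 5: 0 empty cells -> FULL (clear)
  row 6: 3 empty cells -> not full
  row 7: 2 empty cells -> not full
  row 8: 6 empty cells -> not full
  row 9: 4 empty cells -> not full
  row 10: 4 empty cells -> not full
Total rows cleared: 4

Answer: 4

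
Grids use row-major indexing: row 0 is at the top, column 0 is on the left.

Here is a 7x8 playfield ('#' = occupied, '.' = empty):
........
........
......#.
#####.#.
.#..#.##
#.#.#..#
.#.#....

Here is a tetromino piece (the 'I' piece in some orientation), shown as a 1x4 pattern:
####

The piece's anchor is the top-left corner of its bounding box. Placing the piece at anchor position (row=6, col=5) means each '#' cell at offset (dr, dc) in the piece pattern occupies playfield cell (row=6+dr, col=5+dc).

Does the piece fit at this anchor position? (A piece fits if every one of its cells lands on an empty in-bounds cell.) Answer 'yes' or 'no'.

Answer: no

Derivation:
Check each piece cell at anchor (6, 5):
  offset (0,0) -> (6,5): empty -> OK
  offset (0,1) -> (6,6): empty -> OK
  offset (0,2) -> (6,7): empty -> OK
  offset (0,3) -> (6,8): out of bounds -> FAIL
All cells valid: no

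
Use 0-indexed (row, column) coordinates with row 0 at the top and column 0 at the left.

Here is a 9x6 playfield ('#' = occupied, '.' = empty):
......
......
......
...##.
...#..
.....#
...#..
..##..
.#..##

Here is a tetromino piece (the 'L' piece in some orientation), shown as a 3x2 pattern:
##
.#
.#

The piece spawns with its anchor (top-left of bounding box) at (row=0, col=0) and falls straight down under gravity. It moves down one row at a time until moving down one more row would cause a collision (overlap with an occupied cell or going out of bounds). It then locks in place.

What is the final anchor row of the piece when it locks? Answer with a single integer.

Answer: 5

Derivation:
Spawn at (row=0, col=0). Try each row:
  row 0: fits
  row 1: fits
  row 2: fits
  row 3: fits
  row 4: fits
  row 5: fits
  row 6: blocked -> lock at row 5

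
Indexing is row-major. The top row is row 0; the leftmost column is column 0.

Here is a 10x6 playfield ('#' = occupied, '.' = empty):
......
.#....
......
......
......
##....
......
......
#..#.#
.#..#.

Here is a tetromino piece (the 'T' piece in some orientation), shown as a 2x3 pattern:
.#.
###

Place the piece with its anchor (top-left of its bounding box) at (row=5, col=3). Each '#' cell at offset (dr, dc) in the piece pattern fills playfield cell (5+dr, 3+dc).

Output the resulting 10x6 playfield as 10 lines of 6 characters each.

Fill (5+0,3+1) = (5,4)
Fill (5+1,3+0) = (6,3)
Fill (5+1,3+1) = (6,4)
Fill (5+1,3+2) = (6,5)

Answer: ......
.#....
......
......
......
##..#.
...###
......
#..#.#
.#..#.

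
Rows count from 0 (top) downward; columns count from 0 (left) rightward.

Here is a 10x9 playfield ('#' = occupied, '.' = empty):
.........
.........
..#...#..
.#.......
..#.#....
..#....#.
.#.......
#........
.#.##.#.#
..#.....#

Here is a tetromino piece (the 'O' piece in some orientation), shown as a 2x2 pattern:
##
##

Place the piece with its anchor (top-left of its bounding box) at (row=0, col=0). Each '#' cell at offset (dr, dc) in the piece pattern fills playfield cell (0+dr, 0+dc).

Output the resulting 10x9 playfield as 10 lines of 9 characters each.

Answer: ##.......
##.......
..#...#..
.#.......
..#.#....
..#....#.
.#.......
#........
.#.##.#.#
..#.....#

Derivation:
Fill (0+0,0+0) = (0,0)
Fill (0+0,0+1) = (0,1)
Fill (0+1,0+0) = (1,0)
Fill (0+1,0+1) = (1,1)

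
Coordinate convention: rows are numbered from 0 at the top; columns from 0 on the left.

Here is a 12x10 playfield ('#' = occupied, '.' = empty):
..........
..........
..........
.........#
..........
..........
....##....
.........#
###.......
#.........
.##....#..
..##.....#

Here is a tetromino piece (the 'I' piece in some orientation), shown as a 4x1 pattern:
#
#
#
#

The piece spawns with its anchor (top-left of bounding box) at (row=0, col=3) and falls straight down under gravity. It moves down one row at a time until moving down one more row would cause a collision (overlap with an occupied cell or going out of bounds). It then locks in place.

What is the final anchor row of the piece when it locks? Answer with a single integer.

Answer: 7

Derivation:
Spawn at (row=0, col=3). Try each row:
  row 0: fits
  row 1: fits
  row 2: fits
  row 3: fits
  row 4: fits
  row 5: fits
  row 6: fits
  row 7: fits
  row 8: blocked -> lock at row 7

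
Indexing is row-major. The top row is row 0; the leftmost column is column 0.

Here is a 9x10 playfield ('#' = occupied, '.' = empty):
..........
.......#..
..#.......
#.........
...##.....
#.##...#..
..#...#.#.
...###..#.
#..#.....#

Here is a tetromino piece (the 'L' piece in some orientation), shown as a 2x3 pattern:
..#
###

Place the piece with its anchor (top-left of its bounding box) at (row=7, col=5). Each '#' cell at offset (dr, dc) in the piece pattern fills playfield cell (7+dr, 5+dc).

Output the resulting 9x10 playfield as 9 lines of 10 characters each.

Answer: ..........
.......#..
..#.......
#.........
...##.....
#.##...#..
..#...#.#.
...###.##.
#..#.###.#

Derivation:
Fill (7+0,5+2) = (7,7)
Fill (7+1,5+0) = (8,5)
Fill (7+1,5+1) = (8,6)
Fill (7+1,5+2) = (8,7)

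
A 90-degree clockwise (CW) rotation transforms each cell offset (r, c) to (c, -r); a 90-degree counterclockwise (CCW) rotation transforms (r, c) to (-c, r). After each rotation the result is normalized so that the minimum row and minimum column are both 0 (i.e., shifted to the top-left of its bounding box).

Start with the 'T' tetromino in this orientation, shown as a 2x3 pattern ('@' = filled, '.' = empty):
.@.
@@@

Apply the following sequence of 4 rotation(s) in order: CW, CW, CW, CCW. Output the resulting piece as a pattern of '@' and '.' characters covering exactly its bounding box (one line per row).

Answer: @@@
.@.

Derivation:
Start:
.@.
@@@
After rotation 1 (CW):
@.
@@
@.
After rotation 2 (CW):
@@@
.@.
After rotation 3 (CW):
.@
@@
.@
After rotation 4 (CCW):
@@@
.@.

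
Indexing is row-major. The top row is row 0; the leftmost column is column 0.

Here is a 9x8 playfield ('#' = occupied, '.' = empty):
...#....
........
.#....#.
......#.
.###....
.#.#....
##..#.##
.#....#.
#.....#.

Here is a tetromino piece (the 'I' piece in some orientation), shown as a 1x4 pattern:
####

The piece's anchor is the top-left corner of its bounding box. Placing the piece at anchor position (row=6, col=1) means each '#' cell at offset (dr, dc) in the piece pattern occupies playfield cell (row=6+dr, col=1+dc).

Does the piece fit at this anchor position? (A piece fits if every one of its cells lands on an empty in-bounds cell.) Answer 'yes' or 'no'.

Check each piece cell at anchor (6, 1):
  offset (0,0) -> (6,1): occupied ('#') -> FAIL
  offset (0,1) -> (6,2): empty -> OK
  offset (0,2) -> (6,3): empty -> OK
  offset (0,3) -> (6,4): occupied ('#') -> FAIL
All cells valid: no

Answer: no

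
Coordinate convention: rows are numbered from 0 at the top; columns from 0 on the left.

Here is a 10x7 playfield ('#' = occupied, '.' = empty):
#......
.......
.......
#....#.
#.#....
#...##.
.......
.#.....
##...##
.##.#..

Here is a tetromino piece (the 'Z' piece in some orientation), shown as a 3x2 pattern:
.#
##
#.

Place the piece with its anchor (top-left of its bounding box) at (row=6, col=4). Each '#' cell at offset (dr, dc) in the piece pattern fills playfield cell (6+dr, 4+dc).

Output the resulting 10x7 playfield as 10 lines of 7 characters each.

Fill (6+0,4+1) = (6,5)
Fill (6+1,4+0) = (7,4)
Fill (6+1,4+1) = (7,5)
Fill (6+2,4+0) = (8,4)

Answer: #......
.......
.......
#....#.
#.#....
#...##.
.....#.
.#..##.
##..###
.##.#..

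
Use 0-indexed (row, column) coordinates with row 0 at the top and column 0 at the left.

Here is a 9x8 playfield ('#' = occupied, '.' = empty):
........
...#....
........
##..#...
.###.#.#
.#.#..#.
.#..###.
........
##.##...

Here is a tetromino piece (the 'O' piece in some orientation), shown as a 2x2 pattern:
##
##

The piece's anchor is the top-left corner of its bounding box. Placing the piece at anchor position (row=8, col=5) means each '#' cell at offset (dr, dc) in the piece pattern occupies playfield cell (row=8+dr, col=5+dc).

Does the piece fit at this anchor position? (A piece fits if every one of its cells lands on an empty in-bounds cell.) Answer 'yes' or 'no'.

Answer: no

Derivation:
Check each piece cell at anchor (8, 5):
  offset (0,0) -> (8,5): empty -> OK
  offset (0,1) -> (8,6): empty -> OK
  offset (1,0) -> (9,5): out of bounds -> FAIL
  offset (1,1) -> (9,6): out of bounds -> FAIL
All cells valid: no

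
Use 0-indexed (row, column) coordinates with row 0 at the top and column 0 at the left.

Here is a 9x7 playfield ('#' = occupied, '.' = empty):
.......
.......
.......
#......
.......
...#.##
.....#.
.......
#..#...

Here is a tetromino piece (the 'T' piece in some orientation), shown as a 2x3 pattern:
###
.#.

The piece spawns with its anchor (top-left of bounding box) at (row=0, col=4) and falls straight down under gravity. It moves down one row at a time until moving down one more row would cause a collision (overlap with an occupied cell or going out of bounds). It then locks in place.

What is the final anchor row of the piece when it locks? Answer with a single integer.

Spawn at (row=0, col=4). Try each row:
  row 0: fits
  row 1: fits
  row 2: fits
  row 3: fits
  row 4: blocked -> lock at row 3

Answer: 3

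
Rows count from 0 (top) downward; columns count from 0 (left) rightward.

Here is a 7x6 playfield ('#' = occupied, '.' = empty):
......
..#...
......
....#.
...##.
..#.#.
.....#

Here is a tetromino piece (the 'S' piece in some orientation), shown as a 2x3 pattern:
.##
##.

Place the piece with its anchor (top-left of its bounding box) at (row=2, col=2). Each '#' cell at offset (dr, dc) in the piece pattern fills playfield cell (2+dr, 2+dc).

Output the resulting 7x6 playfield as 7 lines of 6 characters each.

Answer: ......
..#...
...##.
..###.
...##.
..#.#.
.....#

Derivation:
Fill (2+0,2+1) = (2,3)
Fill (2+0,2+2) = (2,4)
Fill (2+1,2+0) = (3,2)
Fill (2+1,2+1) = (3,3)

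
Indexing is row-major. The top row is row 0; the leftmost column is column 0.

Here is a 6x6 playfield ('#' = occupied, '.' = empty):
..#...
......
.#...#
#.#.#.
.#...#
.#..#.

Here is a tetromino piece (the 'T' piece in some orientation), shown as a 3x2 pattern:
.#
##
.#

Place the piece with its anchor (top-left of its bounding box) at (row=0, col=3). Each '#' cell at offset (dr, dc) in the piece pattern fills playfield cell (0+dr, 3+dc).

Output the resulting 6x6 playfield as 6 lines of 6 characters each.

Fill (0+0,3+1) = (0,4)
Fill (0+1,3+0) = (1,3)
Fill (0+1,3+1) = (1,4)
Fill (0+2,3+1) = (2,4)

Answer: ..#.#.
...##.
.#..##
#.#.#.
.#...#
.#..#.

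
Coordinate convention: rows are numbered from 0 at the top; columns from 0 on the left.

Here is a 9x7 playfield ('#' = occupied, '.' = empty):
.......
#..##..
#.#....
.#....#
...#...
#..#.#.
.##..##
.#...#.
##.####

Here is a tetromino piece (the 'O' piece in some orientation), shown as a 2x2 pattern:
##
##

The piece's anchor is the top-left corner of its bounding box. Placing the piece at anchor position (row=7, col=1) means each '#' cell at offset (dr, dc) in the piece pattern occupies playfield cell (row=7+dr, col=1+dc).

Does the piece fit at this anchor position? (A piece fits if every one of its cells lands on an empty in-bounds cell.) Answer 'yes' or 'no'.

Check each piece cell at anchor (7, 1):
  offset (0,0) -> (7,1): occupied ('#') -> FAIL
  offset (0,1) -> (7,2): empty -> OK
  offset (1,0) -> (8,1): occupied ('#') -> FAIL
  offset (1,1) -> (8,2): empty -> OK
All cells valid: no

Answer: no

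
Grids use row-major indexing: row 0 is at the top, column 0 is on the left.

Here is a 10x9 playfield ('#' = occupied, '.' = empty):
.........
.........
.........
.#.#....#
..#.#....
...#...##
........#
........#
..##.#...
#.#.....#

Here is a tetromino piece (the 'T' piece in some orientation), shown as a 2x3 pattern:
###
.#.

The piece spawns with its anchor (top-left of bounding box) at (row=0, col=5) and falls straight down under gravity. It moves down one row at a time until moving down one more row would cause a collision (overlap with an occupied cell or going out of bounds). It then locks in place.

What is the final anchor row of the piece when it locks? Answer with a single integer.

Spawn at (row=0, col=5). Try each row:
  row 0: fits
  row 1: fits
  row 2: fits
  row 3: fits
  row 4: fits
  row 5: blocked -> lock at row 4

Answer: 4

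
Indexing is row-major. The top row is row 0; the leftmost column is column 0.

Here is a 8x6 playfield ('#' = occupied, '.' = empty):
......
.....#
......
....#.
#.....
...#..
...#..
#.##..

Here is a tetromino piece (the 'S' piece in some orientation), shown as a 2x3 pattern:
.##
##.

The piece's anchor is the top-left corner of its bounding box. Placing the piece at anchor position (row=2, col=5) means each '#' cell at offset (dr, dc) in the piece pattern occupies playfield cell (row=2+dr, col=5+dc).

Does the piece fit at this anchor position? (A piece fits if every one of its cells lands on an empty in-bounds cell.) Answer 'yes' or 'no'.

Check each piece cell at anchor (2, 5):
  offset (0,1) -> (2,6): out of bounds -> FAIL
  offset (0,2) -> (2,7): out of bounds -> FAIL
  offset (1,0) -> (3,5): empty -> OK
  offset (1,1) -> (3,6): out of bounds -> FAIL
All cells valid: no

Answer: no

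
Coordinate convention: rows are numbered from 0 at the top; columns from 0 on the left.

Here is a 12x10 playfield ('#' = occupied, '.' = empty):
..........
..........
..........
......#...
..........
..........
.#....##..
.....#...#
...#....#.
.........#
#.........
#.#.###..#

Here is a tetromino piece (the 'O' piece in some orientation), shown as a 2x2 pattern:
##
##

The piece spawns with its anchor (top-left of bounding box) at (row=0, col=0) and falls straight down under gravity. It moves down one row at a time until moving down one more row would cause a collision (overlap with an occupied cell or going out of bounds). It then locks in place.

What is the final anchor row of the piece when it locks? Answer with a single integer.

Answer: 4

Derivation:
Spawn at (row=0, col=0). Try each row:
  row 0: fits
  row 1: fits
  row 2: fits
  row 3: fits
  row 4: fits
  row 5: blocked -> lock at row 4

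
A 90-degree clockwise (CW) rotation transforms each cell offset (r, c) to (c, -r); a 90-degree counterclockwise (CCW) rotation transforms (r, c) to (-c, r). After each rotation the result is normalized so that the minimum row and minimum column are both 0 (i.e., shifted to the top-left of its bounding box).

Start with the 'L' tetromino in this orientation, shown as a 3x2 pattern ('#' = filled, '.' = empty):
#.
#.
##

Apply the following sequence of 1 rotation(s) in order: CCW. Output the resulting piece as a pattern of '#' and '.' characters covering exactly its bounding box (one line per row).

Answer: ..#
###

Derivation:
Start:
#.
#.
##
After rotation 1 (CCW):
..#
###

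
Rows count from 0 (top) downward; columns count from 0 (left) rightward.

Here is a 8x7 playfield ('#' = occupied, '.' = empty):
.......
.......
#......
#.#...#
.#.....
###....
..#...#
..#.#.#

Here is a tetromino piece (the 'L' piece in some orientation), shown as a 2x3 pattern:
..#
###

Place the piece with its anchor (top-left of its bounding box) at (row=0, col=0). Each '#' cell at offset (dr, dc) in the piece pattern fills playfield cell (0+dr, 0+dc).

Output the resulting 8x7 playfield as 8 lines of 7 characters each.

Fill (0+0,0+2) = (0,2)
Fill (0+1,0+0) = (1,0)
Fill (0+1,0+1) = (1,1)
Fill (0+1,0+2) = (1,2)

Answer: ..#....
###....
#......
#.#...#
.#.....
###....
..#...#
..#.#.#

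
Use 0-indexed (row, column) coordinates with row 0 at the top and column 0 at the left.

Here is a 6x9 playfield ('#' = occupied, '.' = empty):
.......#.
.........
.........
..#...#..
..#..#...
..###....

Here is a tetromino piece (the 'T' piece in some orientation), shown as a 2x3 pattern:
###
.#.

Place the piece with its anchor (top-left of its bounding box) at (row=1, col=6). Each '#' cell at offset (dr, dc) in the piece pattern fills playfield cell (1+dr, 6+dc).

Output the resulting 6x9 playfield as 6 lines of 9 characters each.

Answer: .......#.
......###
.......#.
..#...#..
..#..#...
..###....

Derivation:
Fill (1+0,6+0) = (1,6)
Fill (1+0,6+1) = (1,7)
Fill (1+0,6+2) = (1,8)
Fill (1+1,6+1) = (2,7)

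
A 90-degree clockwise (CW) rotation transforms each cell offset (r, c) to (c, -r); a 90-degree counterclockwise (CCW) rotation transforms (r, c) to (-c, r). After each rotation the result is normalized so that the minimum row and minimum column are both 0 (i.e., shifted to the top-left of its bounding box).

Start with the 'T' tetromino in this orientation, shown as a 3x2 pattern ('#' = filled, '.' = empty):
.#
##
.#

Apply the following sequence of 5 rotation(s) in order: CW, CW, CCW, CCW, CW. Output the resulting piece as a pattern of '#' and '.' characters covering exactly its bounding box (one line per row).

Answer: .#.
###

Derivation:
Start:
.#
##
.#
After rotation 1 (CW):
.#.
###
After rotation 2 (CW):
#.
##
#.
After rotation 3 (CCW):
.#.
###
After rotation 4 (CCW):
.#
##
.#
After rotation 5 (CW):
.#.
###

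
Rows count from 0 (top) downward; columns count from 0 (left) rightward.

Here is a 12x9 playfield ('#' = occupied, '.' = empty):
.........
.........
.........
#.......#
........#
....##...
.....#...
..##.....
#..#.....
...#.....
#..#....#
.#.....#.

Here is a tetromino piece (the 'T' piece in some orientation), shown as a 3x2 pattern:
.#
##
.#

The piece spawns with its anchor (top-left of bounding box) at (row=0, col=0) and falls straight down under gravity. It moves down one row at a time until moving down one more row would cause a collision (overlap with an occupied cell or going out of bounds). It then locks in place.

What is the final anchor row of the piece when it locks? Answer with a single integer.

Spawn at (row=0, col=0). Try each row:
  row 0: fits
  row 1: fits
  row 2: blocked -> lock at row 1

Answer: 1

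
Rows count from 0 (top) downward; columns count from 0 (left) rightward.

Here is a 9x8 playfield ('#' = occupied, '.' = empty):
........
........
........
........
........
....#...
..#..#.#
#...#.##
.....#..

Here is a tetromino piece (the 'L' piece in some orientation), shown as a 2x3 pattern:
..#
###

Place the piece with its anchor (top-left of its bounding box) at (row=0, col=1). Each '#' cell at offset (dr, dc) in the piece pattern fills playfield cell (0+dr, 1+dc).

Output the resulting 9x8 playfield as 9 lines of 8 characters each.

Answer: ...#....
.###....
........
........
........
....#...
..#..#.#
#...#.##
.....#..

Derivation:
Fill (0+0,1+2) = (0,3)
Fill (0+1,1+0) = (1,1)
Fill (0+1,1+1) = (1,2)
Fill (0+1,1+2) = (1,3)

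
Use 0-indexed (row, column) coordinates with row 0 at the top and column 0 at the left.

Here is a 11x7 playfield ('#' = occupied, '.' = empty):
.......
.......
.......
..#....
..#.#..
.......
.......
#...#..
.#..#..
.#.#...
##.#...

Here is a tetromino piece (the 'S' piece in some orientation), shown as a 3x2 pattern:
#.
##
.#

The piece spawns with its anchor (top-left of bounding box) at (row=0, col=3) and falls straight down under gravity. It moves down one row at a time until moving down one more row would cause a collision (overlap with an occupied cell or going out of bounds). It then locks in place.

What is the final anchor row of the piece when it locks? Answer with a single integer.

Spawn at (row=0, col=3). Try each row:
  row 0: fits
  row 1: fits
  row 2: blocked -> lock at row 1

Answer: 1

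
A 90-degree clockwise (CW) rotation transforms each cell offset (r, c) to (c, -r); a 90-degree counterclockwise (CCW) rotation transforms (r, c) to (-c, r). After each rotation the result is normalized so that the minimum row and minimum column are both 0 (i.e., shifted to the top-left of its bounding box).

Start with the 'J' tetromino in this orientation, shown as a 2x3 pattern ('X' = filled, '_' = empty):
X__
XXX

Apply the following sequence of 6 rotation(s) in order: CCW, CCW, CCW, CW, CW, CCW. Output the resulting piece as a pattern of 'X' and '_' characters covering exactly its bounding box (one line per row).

Answer: XXX
__X

Derivation:
Start:
X__
XXX
After rotation 1 (CCW):
_X
_X
XX
After rotation 2 (CCW):
XXX
__X
After rotation 3 (CCW):
XX
X_
X_
After rotation 4 (CW):
XXX
__X
After rotation 5 (CW):
_X
_X
XX
After rotation 6 (CCW):
XXX
__X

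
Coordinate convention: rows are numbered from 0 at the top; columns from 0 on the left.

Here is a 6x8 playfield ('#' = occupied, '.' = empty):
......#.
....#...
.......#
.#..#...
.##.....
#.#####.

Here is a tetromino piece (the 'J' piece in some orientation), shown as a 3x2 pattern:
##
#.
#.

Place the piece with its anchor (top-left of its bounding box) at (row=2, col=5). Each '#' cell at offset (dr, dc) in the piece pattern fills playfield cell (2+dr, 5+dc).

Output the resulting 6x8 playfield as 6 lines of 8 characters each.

Answer: ......#.
....#...
.....###
.#..##..
.##..#..
#.#####.

Derivation:
Fill (2+0,5+0) = (2,5)
Fill (2+0,5+1) = (2,6)
Fill (2+1,5+0) = (3,5)
Fill (2+2,5+0) = (4,5)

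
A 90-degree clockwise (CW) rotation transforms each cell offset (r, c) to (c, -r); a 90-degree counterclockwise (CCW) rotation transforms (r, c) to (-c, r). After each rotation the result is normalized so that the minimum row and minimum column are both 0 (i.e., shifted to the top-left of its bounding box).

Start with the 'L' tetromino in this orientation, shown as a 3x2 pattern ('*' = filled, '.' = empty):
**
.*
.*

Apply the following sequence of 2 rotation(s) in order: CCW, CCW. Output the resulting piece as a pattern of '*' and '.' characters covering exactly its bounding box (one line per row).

Answer: *.
*.
**

Derivation:
Start:
**
.*
.*
After rotation 1 (CCW):
***
*..
After rotation 2 (CCW):
*.
*.
**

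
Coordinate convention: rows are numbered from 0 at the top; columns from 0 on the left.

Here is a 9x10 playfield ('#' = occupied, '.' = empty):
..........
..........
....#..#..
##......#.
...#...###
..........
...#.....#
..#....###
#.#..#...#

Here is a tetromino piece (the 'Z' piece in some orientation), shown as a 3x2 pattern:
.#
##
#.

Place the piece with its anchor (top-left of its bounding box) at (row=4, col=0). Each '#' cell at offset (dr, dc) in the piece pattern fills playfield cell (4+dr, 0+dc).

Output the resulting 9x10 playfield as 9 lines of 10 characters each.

Answer: ..........
..........
....#..#..
##......#.
.#.#...###
##........
#..#.....#
..#....###
#.#..#...#

Derivation:
Fill (4+0,0+1) = (4,1)
Fill (4+1,0+0) = (5,0)
Fill (4+1,0+1) = (5,1)
Fill (4+2,0+0) = (6,0)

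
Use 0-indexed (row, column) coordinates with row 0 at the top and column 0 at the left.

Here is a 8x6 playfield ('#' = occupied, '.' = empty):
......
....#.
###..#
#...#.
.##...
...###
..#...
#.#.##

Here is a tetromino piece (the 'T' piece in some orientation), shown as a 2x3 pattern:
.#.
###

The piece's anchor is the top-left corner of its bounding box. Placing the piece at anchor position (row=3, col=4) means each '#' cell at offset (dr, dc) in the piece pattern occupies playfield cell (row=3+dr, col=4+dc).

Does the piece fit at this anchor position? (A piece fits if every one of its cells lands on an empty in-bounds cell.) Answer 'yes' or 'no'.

Answer: no

Derivation:
Check each piece cell at anchor (3, 4):
  offset (0,1) -> (3,5): empty -> OK
  offset (1,0) -> (4,4): empty -> OK
  offset (1,1) -> (4,5): empty -> OK
  offset (1,2) -> (4,6): out of bounds -> FAIL
All cells valid: no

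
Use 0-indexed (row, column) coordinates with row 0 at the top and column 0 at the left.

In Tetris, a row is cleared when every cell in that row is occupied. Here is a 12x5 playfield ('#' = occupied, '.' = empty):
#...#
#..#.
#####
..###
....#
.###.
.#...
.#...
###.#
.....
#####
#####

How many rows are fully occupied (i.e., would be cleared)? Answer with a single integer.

Check each row:
  row 0: 3 empty cells -> not full
  row 1: 3 empty cells -> not full
  row 2: 0 empty cells -> FULL (clear)
  row 3: 2 empty cells -> not full
  row 4: 4 empty cells -> not full
  row 5: 2 empty cells -> not full
  row 6: 4 empty cells -> not full
  row 7: 4 empty cells -> not full
  row 8: 1 empty cell -> not full
  row 9: 5 empty cells -> not full
  row 10: 0 empty cells -> FULL (clear)
  row 11: 0 empty cells -> FULL (clear)
Total rows cleared: 3

Answer: 3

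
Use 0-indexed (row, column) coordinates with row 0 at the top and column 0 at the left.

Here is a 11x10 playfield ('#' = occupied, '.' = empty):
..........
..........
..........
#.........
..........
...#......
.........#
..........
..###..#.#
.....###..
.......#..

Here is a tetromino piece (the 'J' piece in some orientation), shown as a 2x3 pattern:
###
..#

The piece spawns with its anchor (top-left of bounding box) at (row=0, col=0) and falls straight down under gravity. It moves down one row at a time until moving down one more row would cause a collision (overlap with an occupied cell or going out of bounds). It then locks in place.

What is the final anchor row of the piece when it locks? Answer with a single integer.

Answer: 2

Derivation:
Spawn at (row=0, col=0). Try each row:
  row 0: fits
  row 1: fits
  row 2: fits
  row 3: blocked -> lock at row 2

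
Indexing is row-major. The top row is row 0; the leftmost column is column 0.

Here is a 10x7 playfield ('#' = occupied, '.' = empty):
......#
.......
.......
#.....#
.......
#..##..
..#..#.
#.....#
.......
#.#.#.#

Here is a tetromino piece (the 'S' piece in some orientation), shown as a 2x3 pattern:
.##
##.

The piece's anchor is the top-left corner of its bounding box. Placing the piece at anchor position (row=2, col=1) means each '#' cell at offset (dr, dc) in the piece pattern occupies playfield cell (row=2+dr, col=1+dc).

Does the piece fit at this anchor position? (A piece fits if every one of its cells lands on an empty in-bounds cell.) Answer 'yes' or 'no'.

Check each piece cell at anchor (2, 1):
  offset (0,1) -> (2,2): empty -> OK
  offset (0,2) -> (2,3): empty -> OK
  offset (1,0) -> (3,1): empty -> OK
  offset (1,1) -> (3,2): empty -> OK
All cells valid: yes

Answer: yes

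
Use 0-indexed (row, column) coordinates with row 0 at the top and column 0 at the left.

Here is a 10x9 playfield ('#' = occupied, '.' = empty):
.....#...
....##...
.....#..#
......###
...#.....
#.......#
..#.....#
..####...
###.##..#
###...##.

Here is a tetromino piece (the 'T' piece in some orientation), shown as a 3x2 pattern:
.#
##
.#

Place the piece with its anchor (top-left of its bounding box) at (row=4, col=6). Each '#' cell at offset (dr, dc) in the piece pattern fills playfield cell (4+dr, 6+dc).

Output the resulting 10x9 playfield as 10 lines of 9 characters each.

Answer: .....#...
....##...
.....#..#
......###
...#...#.
#.....###
..#....##
..####...
###.##..#
###...##.

Derivation:
Fill (4+0,6+1) = (4,7)
Fill (4+1,6+0) = (5,6)
Fill (4+1,6+1) = (5,7)
Fill (4+2,6+1) = (6,7)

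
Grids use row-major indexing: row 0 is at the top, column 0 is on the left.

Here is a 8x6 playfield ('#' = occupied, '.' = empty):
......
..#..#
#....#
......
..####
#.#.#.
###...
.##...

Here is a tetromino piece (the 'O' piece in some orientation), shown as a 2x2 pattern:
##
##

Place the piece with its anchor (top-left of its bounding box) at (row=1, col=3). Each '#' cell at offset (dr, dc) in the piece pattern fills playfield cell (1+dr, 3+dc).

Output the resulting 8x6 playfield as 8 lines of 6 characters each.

Answer: ......
..####
#..###
......
..####
#.#.#.
###...
.##...

Derivation:
Fill (1+0,3+0) = (1,3)
Fill (1+0,3+1) = (1,4)
Fill (1+1,3+0) = (2,3)
Fill (1+1,3+1) = (2,4)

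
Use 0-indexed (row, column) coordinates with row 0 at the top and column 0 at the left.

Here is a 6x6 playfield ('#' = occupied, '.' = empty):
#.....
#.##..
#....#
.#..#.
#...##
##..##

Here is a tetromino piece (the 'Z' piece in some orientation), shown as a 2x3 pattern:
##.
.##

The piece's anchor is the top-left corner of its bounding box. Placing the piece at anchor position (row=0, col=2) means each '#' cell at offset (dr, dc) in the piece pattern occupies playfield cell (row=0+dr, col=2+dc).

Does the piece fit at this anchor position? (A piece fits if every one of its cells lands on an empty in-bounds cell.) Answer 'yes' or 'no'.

Check each piece cell at anchor (0, 2):
  offset (0,0) -> (0,2): empty -> OK
  offset (0,1) -> (0,3): empty -> OK
  offset (1,1) -> (1,3): occupied ('#') -> FAIL
  offset (1,2) -> (1,4): empty -> OK
All cells valid: no

Answer: no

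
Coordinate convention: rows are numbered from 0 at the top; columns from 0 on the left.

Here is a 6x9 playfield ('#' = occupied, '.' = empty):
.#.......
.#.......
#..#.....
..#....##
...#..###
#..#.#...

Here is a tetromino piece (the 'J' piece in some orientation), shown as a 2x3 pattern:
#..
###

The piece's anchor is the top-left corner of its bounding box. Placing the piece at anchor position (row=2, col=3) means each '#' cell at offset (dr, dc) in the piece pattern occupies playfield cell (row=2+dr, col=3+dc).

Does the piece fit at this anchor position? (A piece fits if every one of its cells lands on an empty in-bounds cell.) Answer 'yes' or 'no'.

Answer: no

Derivation:
Check each piece cell at anchor (2, 3):
  offset (0,0) -> (2,3): occupied ('#') -> FAIL
  offset (1,0) -> (3,3): empty -> OK
  offset (1,1) -> (3,4): empty -> OK
  offset (1,2) -> (3,5): empty -> OK
All cells valid: no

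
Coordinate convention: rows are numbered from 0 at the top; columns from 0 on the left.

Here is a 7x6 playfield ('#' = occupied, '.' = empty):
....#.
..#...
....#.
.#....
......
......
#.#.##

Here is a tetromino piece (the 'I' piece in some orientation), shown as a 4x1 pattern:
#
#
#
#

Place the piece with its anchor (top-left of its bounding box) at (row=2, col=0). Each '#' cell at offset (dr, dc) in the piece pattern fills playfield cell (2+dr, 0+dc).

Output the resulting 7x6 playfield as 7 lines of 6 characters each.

Fill (2+0,0+0) = (2,0)
Fill (2+1,0+0) = (3,0)
Fill (2+2,0+0) = (4,0)
Fill (2+3,0+0) = (5,0)

Answer: ....#.
..#...
#...#.
##....
#.....
#.....
#.#.##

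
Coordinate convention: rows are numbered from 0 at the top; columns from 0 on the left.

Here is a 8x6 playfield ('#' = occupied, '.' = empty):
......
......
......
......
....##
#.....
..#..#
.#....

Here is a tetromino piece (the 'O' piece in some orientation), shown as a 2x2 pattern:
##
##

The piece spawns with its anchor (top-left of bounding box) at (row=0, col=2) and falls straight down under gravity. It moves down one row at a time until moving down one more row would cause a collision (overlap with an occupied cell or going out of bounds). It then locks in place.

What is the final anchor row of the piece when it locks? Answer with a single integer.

Spawn at (row=0, col=2). Try each row:
  row 0: fits
  row 1: fits
  row 2: fits
  row 3: fits
  row 4: fits
  row 5: blocked -> lock at row 4

Answer: 4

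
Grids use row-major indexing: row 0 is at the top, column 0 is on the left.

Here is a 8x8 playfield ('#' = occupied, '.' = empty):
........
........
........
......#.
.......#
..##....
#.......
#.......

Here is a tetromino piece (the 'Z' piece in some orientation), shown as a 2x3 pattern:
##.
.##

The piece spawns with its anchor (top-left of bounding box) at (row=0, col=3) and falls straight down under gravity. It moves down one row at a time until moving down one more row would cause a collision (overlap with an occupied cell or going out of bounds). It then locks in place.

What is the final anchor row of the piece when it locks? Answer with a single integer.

Spawn at (row=0, col=3). Try each row:
  row 0: fits
  row 1: fits
  row 2: fits
  row 3: fits
  row 4: fits
  row 5: blocked -> lock at row 4

Answer: 4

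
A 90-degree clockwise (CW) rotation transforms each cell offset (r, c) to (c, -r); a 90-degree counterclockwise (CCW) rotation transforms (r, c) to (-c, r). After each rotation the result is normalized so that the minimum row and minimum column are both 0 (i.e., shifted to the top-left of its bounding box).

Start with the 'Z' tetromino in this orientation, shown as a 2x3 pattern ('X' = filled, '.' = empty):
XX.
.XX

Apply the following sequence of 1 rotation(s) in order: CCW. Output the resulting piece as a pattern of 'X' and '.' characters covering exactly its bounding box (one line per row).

Answer: .X
XX
X.

Derivation:
Start:
XX.
.XX
After rotation 1 (CCW):
.X
XX
X.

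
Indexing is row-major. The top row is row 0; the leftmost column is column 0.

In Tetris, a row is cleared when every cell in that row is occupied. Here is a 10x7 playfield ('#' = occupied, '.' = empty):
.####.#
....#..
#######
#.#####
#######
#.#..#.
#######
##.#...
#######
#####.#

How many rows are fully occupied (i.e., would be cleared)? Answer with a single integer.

Check each row:
  row 0: 2 empty cells -> not full
  row 1: 6 empty cells -> not full
  row 2: 0 empty cells -> FULL (clear)
  row 3: 1 empty cell -> not full
  row 4: 0 empty cells -> FULL (clear)
  row 5: 4 empty cells -> not full
  row 6: 0 empty cells -> FULL (clear)
  row 7: 4 empty cells -> not full
  row 8: 0 empty cells -> FULL (clear)
  row 9: 1 empty cell -> not full
Total rows cleared: 4

Answer: 4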